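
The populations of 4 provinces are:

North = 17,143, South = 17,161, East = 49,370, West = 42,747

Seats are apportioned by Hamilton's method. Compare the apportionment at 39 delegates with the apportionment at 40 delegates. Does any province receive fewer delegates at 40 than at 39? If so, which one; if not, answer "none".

South

At 39 seats: North 5, South 6, East 15, West 13.
At 40 seats: North 5, South 5, East 16, West 14.
South drops from 6 to 5.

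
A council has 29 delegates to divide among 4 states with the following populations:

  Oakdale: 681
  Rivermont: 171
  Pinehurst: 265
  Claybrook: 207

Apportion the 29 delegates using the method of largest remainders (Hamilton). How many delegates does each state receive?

Oakdale 15; Rivermont 4; Pinehurst 6; Claybrook 4

Standard divisor: 1324 ÷ 29 ≈ 45.655.
Standard quotas: Oakdale 14.916, Rivermont 3.745, Pinehurst 5.804, Claybrook 4.534.
Lower quotas: Oakdale 14, Rivermont 3, Pinehurst 5, Claybrook 4 (sum 26, leaving 3 seats).
Remainders in descending order: Oakdale 0.916, Pinehurst 0.804, Rivermont 0.745, Claybrook 0.534.
The surplus seats go to Oakdale, Pinehurst, Rivermont.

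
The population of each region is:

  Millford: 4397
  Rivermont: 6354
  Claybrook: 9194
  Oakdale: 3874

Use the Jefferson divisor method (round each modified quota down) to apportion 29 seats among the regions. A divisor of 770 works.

With modified divisor 770: modified quotas Millford 5.710, Rivermont 8.252, Claybrook 11.940, Oakdale 5.031.
Rounding down: Millford 5, Rivermont 8, Claybrook 11, Oakdale 5 (total 29).

Millford 5, Rivermont 8, Claybrook 11, Oakdale 5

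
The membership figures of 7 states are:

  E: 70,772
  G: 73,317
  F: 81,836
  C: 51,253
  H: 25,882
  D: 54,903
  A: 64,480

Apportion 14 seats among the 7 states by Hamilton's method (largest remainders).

E 2, G 2, F 3, C 2, H 1, D 2, A 2

Total 422443; standard divisor 422443/14 ≈ 30174.5.
Standard quotas: E 2.3454, G 2.4298, F 2.7121, C 1.6986, H 0.8577, D 1.8195, A 2.1369.
Lower quotas: E 2, G 2, F 2, C 1, H 0, D 1, A 2 (sum 10, leaving 4 seats).
Remainders in descending order: H 0.8577, D 0.8195, F 0.7121, C 0.6986, G 0.4298, E 0.3454, A 0.1369.
Largest remainders: H, D, F, C receive the extra seats.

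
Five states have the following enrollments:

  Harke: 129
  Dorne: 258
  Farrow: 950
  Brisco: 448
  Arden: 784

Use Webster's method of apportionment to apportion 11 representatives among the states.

Standard divisor 2569/11 ≈ 233.545; standard quotas: Harke 0.552, Dorne 1.105, Farrow 4.068, Brisco 1.918, Arden 3.357.
Rounding to the nearest integer gives Harke 1, Dorne 1, Farrow 4, Brisco 2, Arden 3 — total 11, matching the house size, so no adjustment is needed.

Harke 1; Dorne 1; Farrow 4; Brisco 2; Arden 3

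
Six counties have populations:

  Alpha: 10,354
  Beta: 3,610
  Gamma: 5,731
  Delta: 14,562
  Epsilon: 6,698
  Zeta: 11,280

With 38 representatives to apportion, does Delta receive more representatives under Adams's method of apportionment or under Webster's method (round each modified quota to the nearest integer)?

Adams: Alpha 8, Beta 3, Gamma 4, Delta 10, Epsilon 5, Zeta 8.
Webster: Alpha 7, Beta 3, Gamma 4, Delta 11, Epsilon 5, Zeta 8.
Delta gets 10 under Adams and 11 under Webster.

Webster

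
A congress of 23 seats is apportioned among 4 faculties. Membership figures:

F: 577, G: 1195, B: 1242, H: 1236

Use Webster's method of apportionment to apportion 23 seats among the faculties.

F 3, G 6, B 7, H 7

Standard divisor 4250/23 ≈ 184.783; standard quotas: F 3.123, G 6.467, B 6.721, H 6.689.
Rounding to the nearest integer gives F 3, G 6, B 7, H 7 — total 23, matching the house size, so no adjustment is needed.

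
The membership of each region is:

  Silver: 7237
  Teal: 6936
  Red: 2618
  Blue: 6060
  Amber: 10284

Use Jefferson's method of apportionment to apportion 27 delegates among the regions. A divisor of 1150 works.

Silver 6, Teal 6, Red 2, Blue 5, Amber 8

With modified divisor 1150: modified quotas Silver 6.293, Teal 6.031, Red 2.277, Blue 5.270, Amber 8.943.
Rounding down: Silver 6, Teal 6, Red 2, Blue 5, Amber 8 (total 27).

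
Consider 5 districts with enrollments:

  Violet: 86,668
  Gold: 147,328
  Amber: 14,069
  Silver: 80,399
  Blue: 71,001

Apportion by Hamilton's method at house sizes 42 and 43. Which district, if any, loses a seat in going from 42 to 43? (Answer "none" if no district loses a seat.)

At 42 seats: Violet 9, Gold 16, Amber 2, Silver 8, Blue 7.
At 43 seats: Violet 9, Gold 16, Amber 1, Silver 9, Blue 8.
Amber drops from 2 to 1.

Amber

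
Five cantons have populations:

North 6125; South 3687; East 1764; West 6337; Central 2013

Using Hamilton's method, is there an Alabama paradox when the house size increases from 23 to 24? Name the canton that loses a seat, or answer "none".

Central

At 23 seats: North 7, South 4, East 2, West 7, Central 3.
At 24 seats: North 7, South 5, East 2, West 8, Central 2.
Central drops from 3 to 2.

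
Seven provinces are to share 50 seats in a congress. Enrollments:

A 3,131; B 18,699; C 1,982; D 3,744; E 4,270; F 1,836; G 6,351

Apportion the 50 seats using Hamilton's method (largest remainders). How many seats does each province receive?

The standard divisor is 40013/50 ≈ 800.26.
Standard quotas: A 3.9125, B 23.3662, C 2.4767, D 4.6785, E 5.3358, F 2.2943, G 7.9362.
Lower quotas: A 3, B 23, C 2, D 4, E 5, F 2, G 7 (sum 46, leaving 4 seats).
Remainders in descending order: G 0.9362, A 0.9125, D 0.6785, C 0.4767, B 0.3662, E 0.3358, F 0.2943.
Largest remainders: G, A, D, C receive the extra seats.

A 4, B 23, C 3, D 5, E 5, F 2, G 8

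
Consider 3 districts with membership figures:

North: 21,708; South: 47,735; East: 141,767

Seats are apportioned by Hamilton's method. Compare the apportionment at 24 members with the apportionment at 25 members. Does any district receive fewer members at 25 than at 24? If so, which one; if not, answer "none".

At 24 seats: North 3, South 5, East 16.
At 25 seats: North 2, South 6, East 17.
North drops from 3 to 2.

North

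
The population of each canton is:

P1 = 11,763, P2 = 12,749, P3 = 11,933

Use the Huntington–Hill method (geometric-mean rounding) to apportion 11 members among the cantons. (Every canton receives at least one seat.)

P1=3; P2=4; P3=4

With divisor 3420: modified quotas P1 3.439, P2 3.728, P3 3.489.
Geometric-mean thresholds: P1 √(3·4)=3.464, P2 √(3·4)=3.464, P3 √(3·4)=3.464.
Each quota rounded against its threshold gives P1 3, P2 4, P3 4 (total 11).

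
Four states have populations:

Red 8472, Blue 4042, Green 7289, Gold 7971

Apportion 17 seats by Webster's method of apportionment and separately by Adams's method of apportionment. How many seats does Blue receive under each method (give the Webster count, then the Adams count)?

Webster: Red 5, Blue 2, Green 5, Gold 5.
Adams: Red 5, Blue 3, Green 4, Gold 5.
Blue gets 2 under Webster and 3 under Adams.

2 and 3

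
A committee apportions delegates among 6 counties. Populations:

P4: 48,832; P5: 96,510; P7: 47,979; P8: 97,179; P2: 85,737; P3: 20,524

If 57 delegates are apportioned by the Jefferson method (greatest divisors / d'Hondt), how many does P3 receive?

Standard divisor 396761/57 ≈ 6960.719; standard quotas: P4 7.015, P5 13.865, P7 6.893, P8 13.961, P2 12.317, P3 2.949.
Rounding down gives 7, 13, 6, 13, 12, 2 = 53 seats, so the divisor must be adjusted.
With modified divisor 6700: modified quotas P4 7.288, P5 14.404, P7 7.161, P8 14.504, P2 12.797, P3 3.063.
Rounding down: P4 7, P5 14, P7 7, P8 14, P2 12, P3 3 (total 57).
P3 receives 3.

3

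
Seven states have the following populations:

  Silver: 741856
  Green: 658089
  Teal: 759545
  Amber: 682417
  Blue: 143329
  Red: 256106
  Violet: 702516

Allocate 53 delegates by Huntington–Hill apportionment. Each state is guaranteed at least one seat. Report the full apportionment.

With divisor 73992: modified quotas Silver 10.026, Green 8.894, Teal 10.265, Amber 9.223, Blue 1.937, Red 3.461, Violet 9.494.
Geometric-mean thresholds: Silver √(10·11)=10.488, Green √(8·9)=8.485, Teal √(10·11)=10.488, Amber √(9·10)=9.487, Blue √(1·2)=1.414, Red √(3·4)=3.464, Violet √(9·10)=9.487.
Each quota rounded against its threshold gives Silver 10, Green 9, Teal 10, Amber 9, Blue 2, Red 3, Violet 10 (total 53).

Silver 10, Green 9, Teal 10, Amber 9, Blue 2, Red 3, Violet 10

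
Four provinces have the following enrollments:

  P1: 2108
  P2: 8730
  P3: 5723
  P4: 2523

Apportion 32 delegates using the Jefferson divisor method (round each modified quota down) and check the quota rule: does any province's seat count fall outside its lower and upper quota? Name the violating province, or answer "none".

none

Standard quotas: P1 3.535, P2 14.638, P3 9.596, P4 4.231.
Jefferson allocation: P1 3, P2 15, P3 10, P4 4.
Every allocation lies between the lower and upper quota.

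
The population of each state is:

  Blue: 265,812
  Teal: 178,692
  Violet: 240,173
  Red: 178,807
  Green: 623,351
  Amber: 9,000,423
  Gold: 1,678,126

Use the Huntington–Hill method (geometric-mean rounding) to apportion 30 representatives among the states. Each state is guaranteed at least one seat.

With divisor 439976: modified quotas Blue 0.604, Teal 0.406, Violet 0.546, Red 0.406, Green 1.417, Amber 20.457, Gold 3.814.
Geometric-mean thresholds: Blue (min 1), Teal (min 1), Violet (min 1), Red (min 1), Green √(1·2)=1.414, Amber √(20·21)=20.494, Gold √(3·4)=3.464.
Each quota rounded against its threshold gives Blue 1, Teal 1, Violet 1, Red 1, Green 2, Amber 20, Gold 4 (total 30).

Blue=1; Teal=1; Violet=1; Red=1; Green=2; Amber=20; Gold=4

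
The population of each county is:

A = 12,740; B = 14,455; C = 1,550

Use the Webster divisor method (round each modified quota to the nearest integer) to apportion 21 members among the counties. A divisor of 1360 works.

A 9, B 11, C 1

With modified divisor 1360: modified quotas A 9.368, B 10.629, C 1.140.
Rounding to the nearest integer: A 9, B 11, C 1 (total 21).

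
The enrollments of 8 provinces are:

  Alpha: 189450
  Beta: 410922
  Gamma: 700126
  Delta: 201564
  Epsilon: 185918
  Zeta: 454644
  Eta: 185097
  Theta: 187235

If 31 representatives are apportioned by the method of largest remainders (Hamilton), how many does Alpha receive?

Total 2514956; standard divisor 2514956/31 ≈ 81127.613.
Standard quotas: Alpha 2.3352, Beta 5.0651, Gamma 8.6299, Delta 2.4845, Epsilon 2.2917, Zeta 5.6041, Eta 2.2816, Theta 2.3079.
Lower quotas: Alpha 2, Beta 5, Gamma 8, Delta 2, Epsilon 2, Zeta 5, Eta 2, Theta 2 (sum 28, leaving 3 seats).
Remainders in descending order: Gamma 0.6299, Zeta 0.6041, Delta 0.4845, Alpha 0.3352, Theta 0.3079, Epsilon 0.2917, Eta 0.2816, Beta 0.0651.
The surplus seats go to Gamma, Zeta, Delta.
Alpha receives 2.

2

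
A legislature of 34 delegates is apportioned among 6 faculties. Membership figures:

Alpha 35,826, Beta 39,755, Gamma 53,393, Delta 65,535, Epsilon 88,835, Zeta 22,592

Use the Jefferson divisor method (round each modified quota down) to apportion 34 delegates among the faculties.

Alpha 4; Beta 4; Gamma 6; Delta 8; Epsilon 10; Zeta 2

Standard divisor 305936/34 ≈ 8998.118; standard quotas: Alpha 3.981, Beta 4.418, Gamma 5.934, Delta 7.283, Epsilon 9.873, Zeta 2.511.
Rounding down gives 3, 4, 5, 7, 9, 2 = 30 seats, so the divisor must be adjusted.
With modified divisor 8100: modified quotas Alpha 4.423, Beta 4.908, Gamma 6.592, Delta 8.091, Epsilon 10.967, Zeta 2.789.
Rounding down: Alpha 4, Beta 4, Gamma 6, Delta 8, Epsilon 10, Zeta 2 (total 34).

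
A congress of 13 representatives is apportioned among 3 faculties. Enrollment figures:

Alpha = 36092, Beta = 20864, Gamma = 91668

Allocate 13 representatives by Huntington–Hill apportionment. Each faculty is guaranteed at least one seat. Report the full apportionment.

With divisor 11526: modified quotas Alpha 3.131, Beta 1.810, Gamma 7.953.
Geometric-mean thresholds: Alpha √(3·4)=3.464, Beta √(1·2)=1.414, Gamma √(7·8)=7.483.
Each quota rounded against its threshold gives Alpha 3, Beta 2, Gamma 8 (total 13).

Alpha=3, Beta=2, Gamma=8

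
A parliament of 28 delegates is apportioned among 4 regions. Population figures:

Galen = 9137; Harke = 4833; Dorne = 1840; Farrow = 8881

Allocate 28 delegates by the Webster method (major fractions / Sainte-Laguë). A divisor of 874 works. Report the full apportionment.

Galen: 10; Harke: 6; Dorne: 2; Farrow: 10

With modified divisor 874: modified quotas Galen 10.454, Harke 5.530, Dorne 2.105, Farrow 10.161.
Rounding to the nearest integer: Galen 10, Harke 6, Dorne 2, Farrow 10 (total 28).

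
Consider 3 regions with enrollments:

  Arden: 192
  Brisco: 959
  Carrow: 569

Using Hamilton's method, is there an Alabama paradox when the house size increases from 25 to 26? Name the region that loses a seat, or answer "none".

At 25 seats: Arden 3, Brisco 14, Carrow 8.
At 26 seats: Arden 3, Brisco 14, Carrow 9.
No region's allocation decreased.

none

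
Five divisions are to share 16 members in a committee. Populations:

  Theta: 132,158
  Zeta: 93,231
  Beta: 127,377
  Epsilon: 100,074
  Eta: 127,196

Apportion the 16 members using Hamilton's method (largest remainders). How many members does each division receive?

Total 580036; standard divisor 580036/16 ≈ 36252.25.
Standard quotas: Theta 3.6455, Zeta 2.5717, Beta 3.5136, Epsilon 2.7605, Eta 3.5086.
Lower quotas: Theta 3, Zeta 2, Beta 3, Epsilon 2, Eta 3 (sum 13, leaving 3 seats).
Remainders in descending order: Epsilon 0.7605, Theta 0.6455, Zeta 0.5717, Beta 0.5136, Eta 0.5086.
Largest remainders: Epsilon, Theta, Zeta receive the extra seats.

Theta 4, Zeta 3, Beta 3, Epsilon 3, Eta 3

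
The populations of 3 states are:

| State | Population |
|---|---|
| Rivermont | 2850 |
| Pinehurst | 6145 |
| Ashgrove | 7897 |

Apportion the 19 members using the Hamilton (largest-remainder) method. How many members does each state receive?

The standard divisor is 16892/19 ≈ 889.053.
Standard quotas: Rivermont 3.2057, Pinehurst 6.9119, Ashgrove 8.8825.
Lower quotas: Rivermont 3, Pinehurst 6, Ashgrove 8 (sum 17, leaving 2 seats).
Remainders in descending order: Pinehurst 0.9119, Ashgrove 0.8825, Rivermont 0.2057.
Largest remainders: Pinehurst, Ashgrove receive the extra seats.

Rivermont 3, Pinehurst 7, Ashgrove 9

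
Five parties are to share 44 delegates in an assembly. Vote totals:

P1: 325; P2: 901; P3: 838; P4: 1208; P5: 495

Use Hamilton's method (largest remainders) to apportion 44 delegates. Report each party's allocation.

Standard divisor: 3767 ÷ 44 ≈ 85.614.
Standard quotas: P1 3.796, P2 10.524, P3 9.788, P4 14.110, P5 5.782.
Lower quotas: P1 3, P2 10, P3 9, P4 14, P5 5 (sum 41, leaving 3 seats).
Remainders in descending order: P1 0.796, P3 0.788, P5 0.782, P2 0.524, P4 0.110.
Largest remainders: P1, P3, P5 receive the extra seats.

P1 4; P2 10; P3 10; P4 14; P5 6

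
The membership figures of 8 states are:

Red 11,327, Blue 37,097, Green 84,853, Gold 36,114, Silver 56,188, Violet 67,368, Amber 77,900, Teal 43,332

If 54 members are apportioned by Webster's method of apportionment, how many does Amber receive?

10

Standard divisor 414179/54 ≈ 7669.981; standard quotas: Red 1.477, Blue 4.837, Green 11.063, Gold 4.708, Silver 7.326, Violet 8.783, Amber 10.156, Teal 5.650.
Rounding to the nearest integer gives Red 1, Blue 5, Green 11, Gold 5, Silver 7, Violet 9, Amber 10, Teal 6 — total 54, matching the house size, so no adjustment is needed.
Amber receives 10.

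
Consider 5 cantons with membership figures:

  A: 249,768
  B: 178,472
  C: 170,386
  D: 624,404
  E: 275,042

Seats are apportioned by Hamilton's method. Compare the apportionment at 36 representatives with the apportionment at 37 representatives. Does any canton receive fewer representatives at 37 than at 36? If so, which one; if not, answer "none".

At 36 seats: A 6, B 4, C 4, D 15, E 7.
At 37 seats: A 6, B 4, C 4, D 16, E 7.
No canton's allocation decreased.

none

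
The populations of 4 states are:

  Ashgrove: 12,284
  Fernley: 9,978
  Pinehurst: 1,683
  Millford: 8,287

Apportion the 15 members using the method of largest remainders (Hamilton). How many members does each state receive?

Ashgrove: 6; Fernley: 4; Pinehurst: 1; Millford: 4

The standard divisor is 32232/15 ≈ 2148.8.
Standard quotas: Ashgrove 5.7167, Fernley 4.6435, Pinehurst 0.7832, Millford 3.8566.
Lower quotas: Ashgrove 5, Fernley 4, Pinehurst 0, Millford 3 (sum 12, leaving 3 seats).
Remainders in descending order: Millford 0.8566, Pinehurst 0.7832, Ashgrove 0.7167, Fernley 0.6435.
The surplus seats go to Millford, Pinehurst, Ashgrove.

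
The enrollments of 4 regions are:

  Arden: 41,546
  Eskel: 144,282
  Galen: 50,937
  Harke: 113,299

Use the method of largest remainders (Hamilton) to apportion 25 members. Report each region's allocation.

Arden: 3; Eskel: 10; Galen: 4; Harke: 8

Total 350064; standard divisor 350064/25 ≈ 14002.56.
Standard quotas: Arden 2.9670, Eskel 10.3040, Galen 3.6377, Harke 8.0913.
Lower quotas: Arden 2, Eskel 10, Galen 3, Harke 8 (sum 23, leaving 2 seats).
Remainders in descending order: Arden 0.9670, Galen 0.6377, Eskel 0.3040, Harke 0.0913.
The surplus seats go to Arden, Galen.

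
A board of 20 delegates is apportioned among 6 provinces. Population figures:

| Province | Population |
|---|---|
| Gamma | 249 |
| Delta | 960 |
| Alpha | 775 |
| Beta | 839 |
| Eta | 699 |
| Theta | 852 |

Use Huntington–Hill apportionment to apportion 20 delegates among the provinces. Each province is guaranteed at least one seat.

With divisor 219: modified quotas Gamma 1.137, Delta 4.384, Alpha 3.539, Beta 3.831, Eta 3.192, Theta 3.890.
Geometric-mean thresholds: Gamma √(1·2)=1.414, Delta √(4·5)=4.472, Alpha √(3·4)=3.464, Beta √(3·4)=3.464, Eta √(3·4)=3.464, Theta √(3·4)=3.464.
Each quota rounded against its threshold gives Gamma 1, Delta 4, Alpha 4, Beta 4, Eta 3, Theta 4 (total 20).

Gamma=1, Delta=4, Alpha=4, Beta=4, Eta=3, Theta=4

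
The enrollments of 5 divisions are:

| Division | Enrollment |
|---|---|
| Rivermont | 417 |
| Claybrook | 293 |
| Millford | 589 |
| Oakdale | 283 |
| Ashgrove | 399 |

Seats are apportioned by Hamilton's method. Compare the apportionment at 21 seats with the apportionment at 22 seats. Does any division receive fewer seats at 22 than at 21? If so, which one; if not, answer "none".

At 21 seats: Rivermont 5, Claybrook 3, Millford 6, Oakdale 3, Ashgrove 4.
At 22 seats: Rivermont 5, Claybrook 3, Millford 7, Oakdale 3, Ashgrove 4.
No division's allocation decreased.

none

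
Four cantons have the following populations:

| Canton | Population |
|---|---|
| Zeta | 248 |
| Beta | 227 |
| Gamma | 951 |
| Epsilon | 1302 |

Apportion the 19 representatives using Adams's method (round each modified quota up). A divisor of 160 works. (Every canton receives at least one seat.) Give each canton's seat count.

With modified divisor 160: modified quotas Zeta 1.550, Beta 1.419, Gamma 5.944, Epsilon 8.137.
Rounding up: Zeta 2, Beta 2, Gamma 6, Epsilon 9 (total 19).

Zeta=2; Beta=2; Gamma=6; Epsilon=9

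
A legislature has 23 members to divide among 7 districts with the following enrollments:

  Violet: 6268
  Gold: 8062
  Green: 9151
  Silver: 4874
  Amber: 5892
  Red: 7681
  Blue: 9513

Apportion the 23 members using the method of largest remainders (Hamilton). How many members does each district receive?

Total 51441; standard divisor 51441/23 ≈ 2236.565.
Standard quotas: Violet 2.8025, Gold 3.6046, Green 4.0915, Silver 2.1792, Amber 2.6344, Red 3.4343, Blue 4.2534.
Lower quotas: Violet 2, Gold 3, Green 4, Silver 2, Amber 2, Red 3, Blue 4 (sum 20, leaving 3 seats).
Remainders in descending order: Violet 0.8025, Amber 0.6344, Gold 0.6046, Red 0.4343, Blue 0.2534, Silver 0.1792, Green 0.0915.
Largest remainders: Violet, Amber, Gold receive the extra seats.

Violet 3, Gold 4, Green 4, Silver 2, Amber 3, Red 3, Blue 4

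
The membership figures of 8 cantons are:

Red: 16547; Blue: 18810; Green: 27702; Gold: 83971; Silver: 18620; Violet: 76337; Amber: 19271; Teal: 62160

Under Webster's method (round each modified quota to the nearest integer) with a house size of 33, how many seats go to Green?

Standard divisor 323418/33 ≈ 9800.545; standard quotas: Red 1.688, Blue 1.919, Green 2.827, Gold 8.568, Silver 1.900, Violet 7.789, Amber 1.966, Teal 6.343.
Rounding to the nearest integer gives 2, 2, 3, 9, 2, 8, 2, 6 = 34 seats, so the divisor must be adjusted.
With modified divisor 10000: modified quotas Red 1.655, Blue 1.881, Green 2.770, Gold 8.397, Silver 1.862, Violet 7.634, Amber 1.927, Teal 6.216.
Rounding to the nearest integer: Red 2, Blue 2, Green 3, Gold 8, Silver 2, Violet 8, Amber 2, Teal 6 (total 33).
Green receives 3.

3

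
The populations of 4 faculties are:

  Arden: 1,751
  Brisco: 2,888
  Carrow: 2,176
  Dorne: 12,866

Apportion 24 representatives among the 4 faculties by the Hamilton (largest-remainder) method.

Arden: 2, Brisco: 3, Carrow: 3, Dorne: 16

Total 19681; standard divisor 19681/24 ≈ 820.042.
Standard quotas: Arden 2.1353, Brisco 3.5218, Carrow 2.6535, Dorne 15.6894.
Lower quotas: Arden 2, Brisco 3, Carrow 2, Dorne 15 (sum 22, leaving 2 seats).
Remainders in descending order: Dorne 0.6894, Carrow 0.6535, Brisco 0.5218, Arden 0.1353.
Largest remainders: Dorne, Carrow receive the extra seats.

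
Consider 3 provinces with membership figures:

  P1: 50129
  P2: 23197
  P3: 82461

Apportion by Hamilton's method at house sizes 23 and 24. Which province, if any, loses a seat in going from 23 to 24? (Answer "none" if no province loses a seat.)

At 23 seats: P1 7, P2 4, P3 12.
At 24 seats: P1 8, P2 3, P3 13.
P2 drops from 4 to 3.

P2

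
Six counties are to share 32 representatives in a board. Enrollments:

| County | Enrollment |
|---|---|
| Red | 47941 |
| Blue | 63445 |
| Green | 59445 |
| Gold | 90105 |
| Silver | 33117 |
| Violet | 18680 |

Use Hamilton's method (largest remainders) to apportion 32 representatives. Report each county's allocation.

Red 5; Blue 7; Green 6; Gold 9; Silver 3; Violet 2

The standard divisor is 312733/32 ≈ 9772.906.
Standard quotas: Red 4.9055, Blue 6.4919, Green 6.0826, Gold 9.2199, Silver 3.3887, Violet 1.9114.
Lower quotas: Red 4, Blue 6, Green 6, Gold 9, Silver 3, Violet 1 (sum 29, leaving 3 seats).
Remainders in descending order: Violet 0.9114, Red 0.9055, Blue 0.4919, Silver 0.3887, Gold 0.2199, Green 0.0826.
The surplus seats go to Violet, Red, Blue.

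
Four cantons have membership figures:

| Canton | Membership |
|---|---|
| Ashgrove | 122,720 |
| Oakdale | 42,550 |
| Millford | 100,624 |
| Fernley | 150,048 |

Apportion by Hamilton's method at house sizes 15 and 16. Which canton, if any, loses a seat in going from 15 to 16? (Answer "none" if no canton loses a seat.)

At 15 seats: Ashgrove 4, Oakdale 2, Millford 4, Fernley 5.
At 16 seats: Ashgrove 5, Oakdale 1, Millford 4, Fernley 6.
Oakdale drops from 2 to 1.

Oakdale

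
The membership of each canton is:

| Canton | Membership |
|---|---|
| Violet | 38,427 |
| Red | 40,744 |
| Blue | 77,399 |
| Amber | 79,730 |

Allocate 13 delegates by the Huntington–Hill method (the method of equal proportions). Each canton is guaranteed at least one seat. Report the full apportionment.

Violet: 2, Red: 2, Blue: 4, Amber: 5

With divisor 17568: modified quotas Violet 2.187, Red 2.319, Blue 4.406, Amber 4.538.
Geometric-mean thresholds: Violet √(2·3)=2.449, Red √(2·3)=2.449, Blue √(4·5)=4.472, Amber √(4·5)=4.472.
Each quota rounded against its threshold gives Violet 2, Red 2, Blue 4, Amber 5 (total 13).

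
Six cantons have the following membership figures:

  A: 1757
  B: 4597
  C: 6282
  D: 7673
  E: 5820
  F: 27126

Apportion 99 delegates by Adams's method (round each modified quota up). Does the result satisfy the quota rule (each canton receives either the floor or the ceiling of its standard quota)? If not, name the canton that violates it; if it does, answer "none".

F

Standard quotas: A 3.266, B 8.546, C 11.678, D 14.264, E 10.819, F 50.427.
Adams allocation: A 4, B 9, C 12, D 14, E 11, F 49.
F has quota 50.427 (lower 50, upper 51) but receives 49 — outside the quota interval.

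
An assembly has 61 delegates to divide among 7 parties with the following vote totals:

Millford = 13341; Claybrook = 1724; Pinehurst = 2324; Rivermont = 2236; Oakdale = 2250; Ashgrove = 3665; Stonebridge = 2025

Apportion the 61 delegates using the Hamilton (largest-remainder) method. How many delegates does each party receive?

Millford: 30, Claybrook: 4, Pinehurst: 5, Rivermont: 5, Oakdale: 5, Ashgrove: 8, Stonebridge: 4

Total 27565; standard divisor 27565/61 ≈ 451.885.
Standard quotas: Millford 29.5230, Claybrook 3.8151, Pinehurst 5.1429, Rivermont 4.9482, Oakdale 4.9791, Ashgrove 8.1105, Stonebridge 4.4812.
Lower quotas: Millford 29, Claybrook 3, Pinehurst 5, Rivermont 4, Oakdale 4, Ashgrove 8, Stonebridge 4 (sum 57, leaving 4 seats).
Remainders in descending order: Oakdale 0.9791, Rivermont 0.9482, Claybrook 0.8151, Millford 0.5230, Stonebridge 0.4812, Pinehurst 0.1429, Ashgrove 0.1105.
The surplus seats go to Oakdale, Rivermont, Claybrook, Millford.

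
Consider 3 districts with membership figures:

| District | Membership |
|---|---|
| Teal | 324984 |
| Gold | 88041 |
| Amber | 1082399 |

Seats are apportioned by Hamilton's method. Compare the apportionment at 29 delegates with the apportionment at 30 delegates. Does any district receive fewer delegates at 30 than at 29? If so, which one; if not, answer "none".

none

At 29 seats: Teal 6, Gold 2, Amber 21.
At 30 seats: Teal 6, Gold 2, Amber 22.
No district's allocation decreased.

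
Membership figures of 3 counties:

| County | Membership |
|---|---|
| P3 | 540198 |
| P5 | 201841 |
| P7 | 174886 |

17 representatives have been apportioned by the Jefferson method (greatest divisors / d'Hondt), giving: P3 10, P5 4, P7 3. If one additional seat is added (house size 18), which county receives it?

P3

Priority for the next seat is population ÷ (current seats + 1).
Priorities: P3 49108.909, P5 40368.200, P7 43721.500.
Highest priority: P3.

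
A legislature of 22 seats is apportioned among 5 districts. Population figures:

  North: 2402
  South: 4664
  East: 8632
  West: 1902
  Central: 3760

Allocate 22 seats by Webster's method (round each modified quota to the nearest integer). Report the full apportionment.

North: 2; South: 5; East: 9; West: 2; Central: 4

Standard divisor 21360/22 ≈ 970.909; standard quotas: North 2.474, South 4.804, East 8.891, West 1.959, Central 3.873.
Rounding to the nearest integer gives North 2, South 5, East 9, West 2, Central 4 — total 22, matching the house size, so no adjustment is needed.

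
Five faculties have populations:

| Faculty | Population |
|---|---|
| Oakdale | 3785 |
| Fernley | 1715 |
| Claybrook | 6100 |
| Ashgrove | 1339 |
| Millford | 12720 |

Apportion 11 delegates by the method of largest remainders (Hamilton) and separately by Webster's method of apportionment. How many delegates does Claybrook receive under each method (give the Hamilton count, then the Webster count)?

3 and 2

Hamilton: Oakdale 2, Fernley 1, Claybrook 3, Ashgrove 0, Millford 5.
Webster: Oakdale 2, Fernley 1, Claybrook 2, Ashgrove 1, Millford 5.
Claybrook gets 3 under Hamilton and 2 under Webster.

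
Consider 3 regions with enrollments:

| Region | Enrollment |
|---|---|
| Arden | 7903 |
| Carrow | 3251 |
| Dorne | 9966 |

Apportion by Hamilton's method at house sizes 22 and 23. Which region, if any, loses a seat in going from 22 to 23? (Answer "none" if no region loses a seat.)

Carrow

At 22 seats: Arden 8, Carrow 4, Dorne 10.
At 23 seats: Arden 9, Carrow 3, Dorne 11.
Carrow drops from 4 to 3.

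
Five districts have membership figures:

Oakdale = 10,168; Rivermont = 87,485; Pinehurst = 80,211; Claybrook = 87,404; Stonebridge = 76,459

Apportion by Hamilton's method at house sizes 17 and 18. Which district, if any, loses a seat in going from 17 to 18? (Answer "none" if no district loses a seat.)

Oakdale

At 17 seats: Oakdale 1, Rivermont 4, Pinehurst 4, Claybrook 4, Stonebridge 4.
At 18 seats: Oakdale 0, Rivermont 5, Pinehurst 4, Claybrook 5, Stonebridge 4.
Oakdale drops from 1 to 0.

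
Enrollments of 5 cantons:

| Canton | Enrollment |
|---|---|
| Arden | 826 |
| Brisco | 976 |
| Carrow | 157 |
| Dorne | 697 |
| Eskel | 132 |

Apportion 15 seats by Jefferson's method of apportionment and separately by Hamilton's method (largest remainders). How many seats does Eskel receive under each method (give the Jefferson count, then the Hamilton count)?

Jefferson: Arden 5, Brisco 6, Carrow 0, Dorne 4, Eskel 0.
Hamilton: Arden 4, Brisco 5, Carrow 1, Dorne 4, Eskel 1.
Eskel gets 0 under Jefferson and 1 under Hamilton.

0 and 1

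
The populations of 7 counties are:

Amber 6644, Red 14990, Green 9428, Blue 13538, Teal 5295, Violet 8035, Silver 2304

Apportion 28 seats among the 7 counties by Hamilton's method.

The standard divisor is 60234/28 ≈ 2151.214.
Standard quotas: Amber 3.0885, Red 6.9682, Green 4.3826, Blue 6.2932, Teal 2.4614, Violet 3.7351, Silver 1.0710.
Lower quotas: Amber 3, Red 6, Green 4, Blue 6, Teal 2, Violet 3, Silver 1 (sum 25, leaving 3 seats).
Remainders in descending order: Red 0.9682, Violet 0.7351, Teal 0.4614, Green 0.3826, Blue 0.2932, Amber 0.0885, Silver 0.0710.
The surplus seats go to Red, Violet, Teal.

Amber=3, Red=7, Green=4, Blue=6, Teal=3, Violet=4, Silver=1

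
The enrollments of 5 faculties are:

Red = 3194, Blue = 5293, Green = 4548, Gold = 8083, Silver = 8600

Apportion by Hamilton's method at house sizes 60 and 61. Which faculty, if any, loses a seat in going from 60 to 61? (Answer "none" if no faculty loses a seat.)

Red

At 60 seats: Red 7, Blue 11, Green 9, Gold 16, Silver 17.
At 61 seats: Red 6, Blue 11, Green 9, Gold 17, Silver 18.
Red drops from 7 to 6.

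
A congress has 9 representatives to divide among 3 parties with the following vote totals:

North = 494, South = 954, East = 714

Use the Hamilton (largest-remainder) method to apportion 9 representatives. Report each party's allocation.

North: 2, South: 4, East: 3

Standard divisor: 2162 ÷ 9 ≈ 240.222.
Standard quotas: North 2.056, South 3.971, East 2.972.
Lower quotas: North 2, South 3, East 2 (sum 7, leaving 2 seats).
Remainders in descending order: East 0.972, South 0.971, North 0.056.
Largest remainders: East, South receive the extra seats.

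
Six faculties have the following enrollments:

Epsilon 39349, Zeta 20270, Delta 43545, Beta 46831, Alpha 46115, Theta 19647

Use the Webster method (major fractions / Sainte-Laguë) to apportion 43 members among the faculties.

Epsilon 8, Zeta 4, Delta 9, Beta 9, Alpha 9, Theta 4

Standard divisor 215757/43 ≈ 5017.605; standard quotas: Epsilon 7.842, Zeta 4.040, Delta 8.678, Beta 9.333, Alpha 9.191, Theta 3.916.
Rounding to the nearest integer gives Epsilon 8, Zeta 4, Delta 9, Beta 9, Alpha 9, Theta 4 — total 43, matching the house size, so no adjustment is needed.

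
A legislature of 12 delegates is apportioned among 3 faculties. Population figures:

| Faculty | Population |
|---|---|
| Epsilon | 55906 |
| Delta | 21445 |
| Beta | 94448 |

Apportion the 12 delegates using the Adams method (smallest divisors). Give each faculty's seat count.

Epsilon=4, Delta=2, Beta=6

Standard divisor 171799/12 ≈ 14316.583; standard quotas: Epsilon 3.905, Delta 1.498, Beta 6.597.
Rounding up gives 4, 2, 7 = 13 seats, so the divisor must be adjusted.
With modified divisor 17200: modified quotas Epsilon 3.250, Delta 1.247, Beta 5.491.
Rounding up: Epsilon 4, Delta 2, Beta 6 (total 12).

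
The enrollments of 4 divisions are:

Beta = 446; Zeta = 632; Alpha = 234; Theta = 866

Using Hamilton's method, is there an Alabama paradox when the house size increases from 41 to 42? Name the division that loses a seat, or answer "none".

At 41 seats: Beta 8, Zeta 12, Alpha 5, Theta 16.
At 42 seats: Beta 9, Zeta 12, Alpha 4, Theta 17.
Alpha drops from 5 to 4.

Alpha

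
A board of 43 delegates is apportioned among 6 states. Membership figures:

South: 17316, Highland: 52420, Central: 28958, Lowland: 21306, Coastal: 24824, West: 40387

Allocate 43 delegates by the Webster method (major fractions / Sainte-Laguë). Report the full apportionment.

Standard divisor 185211/43 ≈ 4307.233; standard quotas: South 4.020, Highland 12.170, Central 6.723, Lowland 4.947, Coastal 5.763, West 9.377.
Rounding to the nearest integer gives South 4, Highland 12, Central 7, Lowland 5, Coastal 6, West 9 — total 43, matching the house size, so no adjustment is needed.

South 4, Highland 12, Central 7, Lowland 5, Coastal 6, West 9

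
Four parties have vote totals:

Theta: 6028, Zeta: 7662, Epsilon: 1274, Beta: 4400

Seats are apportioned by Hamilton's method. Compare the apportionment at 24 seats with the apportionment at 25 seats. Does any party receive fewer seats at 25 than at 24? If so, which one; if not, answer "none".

At 24 seats: Theta 7, Zeta 10, Epsilon 2, Beta 5.
At 25 seats: Theta 8, Zeta 10, Epsilon 1, Beta 6.
Epsilon drops from 2 to 1.

Epsilon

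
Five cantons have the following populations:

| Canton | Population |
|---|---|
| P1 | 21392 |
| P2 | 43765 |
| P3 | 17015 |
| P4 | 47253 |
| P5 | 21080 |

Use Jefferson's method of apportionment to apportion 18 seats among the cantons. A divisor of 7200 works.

With modified divisor 7200: modified quotas P1 2.971, P2 6.078, P3 2.363, P4 6.563, P5 2.928.
Rounding down: P1 2, P2 6, P3 2, P4 6, P5 2 (total 18).

P1: 2, P2: 6, P3: 2, P4: 6, P5: 2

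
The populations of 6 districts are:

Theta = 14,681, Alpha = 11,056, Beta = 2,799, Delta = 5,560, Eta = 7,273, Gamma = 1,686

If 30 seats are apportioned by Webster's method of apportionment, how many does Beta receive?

2

Standard divisor 43055/30 ≈ 1435.167; standard quotas: Theta 10.229, Alpha 7.704, Beta 1.950, Delta 3.874, Eta 5.068, Gamma 1.175.
Rounding to the nearest integer gives Theta 10, Alpha 8, Beta 2, Delta 4, Eta 5, Gamma 1 — total 30, matching the house size, so no adjustment is needed.
Beta receives 2.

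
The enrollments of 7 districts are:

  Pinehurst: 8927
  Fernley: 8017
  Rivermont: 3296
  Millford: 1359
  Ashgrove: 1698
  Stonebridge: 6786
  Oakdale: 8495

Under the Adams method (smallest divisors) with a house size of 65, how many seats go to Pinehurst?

Standard divisor 38578/65 ≈ 593.508; standard quotas: Pinehurst 15.041, Fernley 13.508, Rivermont 5.553, Millford 2.290, Ashgrove 2.861, Stonebridge 11.434, Oakdale 14.313.
Rounding up gives 16, 14, 6, 3, 3, 12, 15 = 69 seats, so the divisor must be adjusted.
With modified divisor 630: modified quotas Pinehurst 14.170, Fernley 12.725, Rivermont 5.232, Millford 2.157, Ashgrove 2.695, Stonebridge 10.771, Oakdale 13.484.
Rounding up: Pinehurst 15, Fernley 13, Rivermont 6, Millford 3, Ashgrove 3, Stonebridge 11, Oakdale 14 (total 65).
Pinehurst receives 15.

15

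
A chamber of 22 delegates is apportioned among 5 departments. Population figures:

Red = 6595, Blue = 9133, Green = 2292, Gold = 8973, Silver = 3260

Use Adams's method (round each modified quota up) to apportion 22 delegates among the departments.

Standard divisor 30253/22 ≈ 1375.136; standard quotas: Red 4.796, Blue 6.642, Green 1.667, Gold 6.525, Silver 2.371.
Rounding up gives 5, 7, 2, 7, 3 = 24 seats, so the divisor must be adjusted.
With modified divisor 1600: modified quotas Red 4.122, Blue 5.708, Green 1.433, Gold 5.608, Silver 2.038.
Rounding up: Red 5, Blue 6, Green 2, Gold 6, Silver 3 (total 22).

Red 5, Blue 6, Green 2, Gold 6, Silver 3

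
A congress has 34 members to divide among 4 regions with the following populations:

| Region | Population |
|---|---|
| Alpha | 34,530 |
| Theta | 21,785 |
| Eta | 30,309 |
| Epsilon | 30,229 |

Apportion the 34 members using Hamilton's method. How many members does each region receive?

Standard divisor: 116853 ÷ 34 ≈ 3436.853.
Standard quotas: Alpha 10.0470, Theta 6.3386, Eta 8.8188, Epsilon 8.7955.
Lower quotas: Alpha 10, Theta 6, Eta 8, Epsilon 8 (sum 32, leaving 2 seats).
Remainders in descending order: Eta 0.8188, Epsilon 0.7955, Theta 0.3386, Alpha 0.0470.
The surplus seats go to Eta, Epsilon.

Alpha 10; Theta 6; Eta 9; Epsilon 9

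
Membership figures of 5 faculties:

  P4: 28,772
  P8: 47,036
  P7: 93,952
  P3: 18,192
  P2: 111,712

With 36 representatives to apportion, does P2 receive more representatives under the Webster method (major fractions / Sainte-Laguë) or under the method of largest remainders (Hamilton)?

Webster

Webster: P4 3, P8 6, P7 11, P3 2, P2 14.
Hamilton: P4 4, P8 6, P7 11, P3 2, P2 13.
P2 gets 14 under Webster and 13 under Hamilton.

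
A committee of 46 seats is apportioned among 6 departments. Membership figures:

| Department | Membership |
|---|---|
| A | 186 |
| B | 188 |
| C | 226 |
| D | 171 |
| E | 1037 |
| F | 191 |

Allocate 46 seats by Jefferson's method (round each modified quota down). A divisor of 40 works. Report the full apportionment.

A 4; B 4; C 5; D 4; E 25; F 4

With modified divisor 40: modified quotas A 4.650, B 4.700, C 5.650, D 4.275, E 25.925, F 4.775.
Rounding down: A 4, B 4, C 5, D 4, E 25, F 4 (total 46).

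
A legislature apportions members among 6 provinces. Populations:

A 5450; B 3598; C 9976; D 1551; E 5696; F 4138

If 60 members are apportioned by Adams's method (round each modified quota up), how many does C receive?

Standard divisor 30409/60 ≈ 506.817; standard quotas: A 10.753, B 7.099, C 19.684, D 3.060, E 11.239, F 8.165.
Rounding up gives 11, 8, 20, 4, 12, 9 = 64 seats, so the divisor must be adjusted.
With modified divisor 521: modified quotas A 10.461, B 6.906, C 19.148, D 2.977, E 10.933, F 7.942.
Rounding up: A 11, B 7, C 20, D 3, E 11, F 8 (total 60).
C receives 20.

20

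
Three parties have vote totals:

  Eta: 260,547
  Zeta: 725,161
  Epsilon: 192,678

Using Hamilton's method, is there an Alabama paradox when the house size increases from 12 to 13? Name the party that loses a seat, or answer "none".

At 12 seats: Eta 3, Zeta 7, Epsilon 2.
At 13 seats: Eta 3, Zeta 8, Epsilon 2.
No party's allocation decreased.

none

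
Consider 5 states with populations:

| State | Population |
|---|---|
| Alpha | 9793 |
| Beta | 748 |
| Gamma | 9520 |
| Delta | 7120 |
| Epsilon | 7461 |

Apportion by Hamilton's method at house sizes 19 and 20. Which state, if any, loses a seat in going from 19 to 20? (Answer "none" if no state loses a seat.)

Beta

At 19 seats: Alpha 5, Beta 1, Gamma 5, Delta 4, Epsilon 4.
At 20 seats: Alpha 6, Beta 0, Gamma 6, Delta 4, Epsilon 4.
Beta drops from 1 to 0.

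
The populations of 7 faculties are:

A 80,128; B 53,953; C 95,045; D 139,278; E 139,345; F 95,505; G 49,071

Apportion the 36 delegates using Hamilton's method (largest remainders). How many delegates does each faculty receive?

A: 4, B: 3, C: 5, D: 8, E: 8, F: 5, G: 3

The standard divisor is 652325/36 ≈ 18120.139.
Standard quotas: A 4.4220, B 2.9775, C 5.2453, D 7.6864, E 7.6901, F 5.2707, G 2.7081.
Lower quotas: A 4, B 2, C 5, D 7, E 7, F 5, G 2 (sum 32, leaving 4 seats).
Remainders in descending order: B 0.9775, G 0.7081, E 0.6901, D 0.6864, A 0.4220, F 0.2707, C 0.2453.
Largest remainders: B, G, E, D receive the extra seats.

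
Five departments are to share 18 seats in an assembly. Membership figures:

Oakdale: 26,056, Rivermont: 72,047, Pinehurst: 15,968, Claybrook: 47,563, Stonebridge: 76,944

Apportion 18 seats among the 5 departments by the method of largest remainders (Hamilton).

Standard divisor: 238578 ÷ 18 ≈ 13254.333.
Standard quotas: Oakdale 1.9658, Rivermont 5.4357, Pinehurst 1.2047, Claybrook 3.5885, Stonebridge 5.8052.
Lower quotas: Oakdale 1, Rivermont 5, Pinehurst 1, Claybrook 3, Stonebridge 5 (sum 15, leaving 3 seats).
Remainders in descending order: Oakdale 0.9658, Stonebridge 0.8052, Claybrook 0.5885, Rivermont 0.4357, Pinehurst 0.2047.
The surplus seats go to Oakdale, Stonebridge, Claybrook.

Oakdale 2, Rivermont 5, Pinehurst 1, Claybrook 4, Stonebridge 6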